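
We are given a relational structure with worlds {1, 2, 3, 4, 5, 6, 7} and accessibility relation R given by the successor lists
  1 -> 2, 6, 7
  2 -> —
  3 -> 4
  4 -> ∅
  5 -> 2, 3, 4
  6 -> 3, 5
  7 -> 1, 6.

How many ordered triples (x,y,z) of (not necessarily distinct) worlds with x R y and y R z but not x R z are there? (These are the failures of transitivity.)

Enumerating: (1,6,3), (1,6,5), (1,7,1), (6,3,4), (6,5,2), (6,5,4), (7,1,2), (7,1,7), (7,6,3), (7,6,5).

10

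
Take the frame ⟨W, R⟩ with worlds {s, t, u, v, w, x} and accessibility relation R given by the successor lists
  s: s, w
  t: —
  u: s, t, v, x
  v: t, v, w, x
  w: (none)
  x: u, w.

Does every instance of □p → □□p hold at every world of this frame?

No

Axiom 4 corresponds to the accessibility relation being transitive.
Transitive: no — u R s and s R w, but not u R w.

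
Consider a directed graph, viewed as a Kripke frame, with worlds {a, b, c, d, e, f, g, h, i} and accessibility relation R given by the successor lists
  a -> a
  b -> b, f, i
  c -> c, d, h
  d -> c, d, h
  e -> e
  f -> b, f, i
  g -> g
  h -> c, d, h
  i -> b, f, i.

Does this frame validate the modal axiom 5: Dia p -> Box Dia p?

The schema 5 characterises exactly the Euclidean frames.
Euclidean: yes — any two successors of a common world are R-related.

Yes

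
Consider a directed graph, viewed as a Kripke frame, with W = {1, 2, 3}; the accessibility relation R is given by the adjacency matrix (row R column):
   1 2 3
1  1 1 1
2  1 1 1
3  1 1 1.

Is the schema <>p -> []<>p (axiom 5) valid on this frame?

By correspondence theory, 5 is valid on a frame iff R is Euclidean.
Euclidean: yes — any two successors of a common world are R-related.

Yes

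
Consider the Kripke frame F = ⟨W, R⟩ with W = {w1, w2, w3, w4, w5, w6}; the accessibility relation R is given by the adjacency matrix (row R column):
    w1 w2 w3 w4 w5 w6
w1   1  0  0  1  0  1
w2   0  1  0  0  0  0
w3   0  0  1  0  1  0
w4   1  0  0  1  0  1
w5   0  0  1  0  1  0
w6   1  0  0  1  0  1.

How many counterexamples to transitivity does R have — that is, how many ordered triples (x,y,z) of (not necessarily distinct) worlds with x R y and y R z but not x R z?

R is transitive; there are no such tuples.

0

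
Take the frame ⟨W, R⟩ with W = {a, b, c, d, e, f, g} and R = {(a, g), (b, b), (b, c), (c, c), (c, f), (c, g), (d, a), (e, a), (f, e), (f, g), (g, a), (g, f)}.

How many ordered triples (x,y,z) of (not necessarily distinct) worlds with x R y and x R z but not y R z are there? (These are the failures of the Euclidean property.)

16

Enumerating: (a,g,g), (b,c,b), (c,f,c), (c,f,f), (c,g,c), (c,g,g), (d,a,a), (e,a,a), (f,e,e), (f,e,g), (f,g,e), (f,g,g), (g,a,a), (g,a,f), (g,f,a), (g,f,f).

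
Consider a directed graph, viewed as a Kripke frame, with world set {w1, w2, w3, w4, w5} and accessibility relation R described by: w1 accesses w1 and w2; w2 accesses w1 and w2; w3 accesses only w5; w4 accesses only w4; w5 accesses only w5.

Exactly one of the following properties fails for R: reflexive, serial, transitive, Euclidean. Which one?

reflexive

Reflexive: no — w3 is not related to itself.
Serial: yes — every world has a successor (e.g. w1 R w1).
Transitive: yes — every two-step R-path is closed by a direct edge.
Euclidean: yes — any two successors of a common world are R-related.
Only reflexive fails.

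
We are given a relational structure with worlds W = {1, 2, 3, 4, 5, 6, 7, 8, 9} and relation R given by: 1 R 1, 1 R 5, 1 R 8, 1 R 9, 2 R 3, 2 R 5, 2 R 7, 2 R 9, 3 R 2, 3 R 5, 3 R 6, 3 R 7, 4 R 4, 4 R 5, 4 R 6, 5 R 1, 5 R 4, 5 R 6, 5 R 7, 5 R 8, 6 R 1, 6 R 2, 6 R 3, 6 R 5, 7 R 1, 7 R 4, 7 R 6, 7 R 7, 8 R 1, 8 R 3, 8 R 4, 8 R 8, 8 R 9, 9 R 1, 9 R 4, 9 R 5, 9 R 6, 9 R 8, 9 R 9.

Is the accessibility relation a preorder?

Reflexive: no — 2 is not related to itself.
Transitive: no — 1 R 5 and 5 R 4, but not 1 R 4.
So R is not a preorder.

No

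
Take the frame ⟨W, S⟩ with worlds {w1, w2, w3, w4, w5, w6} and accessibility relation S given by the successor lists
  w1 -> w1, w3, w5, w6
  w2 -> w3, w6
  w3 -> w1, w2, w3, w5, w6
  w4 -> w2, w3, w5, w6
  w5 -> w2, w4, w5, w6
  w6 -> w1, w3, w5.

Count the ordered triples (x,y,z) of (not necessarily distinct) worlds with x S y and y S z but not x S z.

22

Enumerating: (w1,w3,w2), (w1,w5,w2), (w1,w5,w4), (w2,w3,w1), (w2,w3,w2), (w2,w3,w5), (w2,w6,w1), (w2,w6,w5), (w3,w5,w4), (w4,w3,w1), (w4,w5,w4), (w4,w6,w1), … and 10 more.
Total: 22.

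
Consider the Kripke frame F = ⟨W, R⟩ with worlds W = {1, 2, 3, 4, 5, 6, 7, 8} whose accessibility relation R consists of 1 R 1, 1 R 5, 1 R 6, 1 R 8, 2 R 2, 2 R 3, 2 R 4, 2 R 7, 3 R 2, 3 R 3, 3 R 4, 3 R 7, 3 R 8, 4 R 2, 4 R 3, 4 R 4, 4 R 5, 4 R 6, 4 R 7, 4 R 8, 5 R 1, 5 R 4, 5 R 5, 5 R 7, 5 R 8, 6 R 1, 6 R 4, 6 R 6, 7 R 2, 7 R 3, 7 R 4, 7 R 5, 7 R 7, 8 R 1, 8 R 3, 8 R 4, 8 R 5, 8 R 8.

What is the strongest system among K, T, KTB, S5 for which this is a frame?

Reflexive (axiom T): yes — every world is R-related to itself.
Symmetric (axiom B): yes — every pair in R has its reverse in R.
Euclidean (axiom 5): no — 1 R 5 and 1 R 6, but not 5 R 6.
So F validates K, T, KTB; S5 would additionally require R to be Euclidean. The strongest is KTB.

KTB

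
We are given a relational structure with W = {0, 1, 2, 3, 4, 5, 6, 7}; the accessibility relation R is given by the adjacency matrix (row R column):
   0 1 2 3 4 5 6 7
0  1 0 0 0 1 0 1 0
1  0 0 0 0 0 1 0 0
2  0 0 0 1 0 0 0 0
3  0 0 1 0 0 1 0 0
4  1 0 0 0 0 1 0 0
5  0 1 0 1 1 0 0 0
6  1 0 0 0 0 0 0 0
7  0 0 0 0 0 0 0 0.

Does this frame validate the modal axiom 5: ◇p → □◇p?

No

Axiom 5 corresponds to the accessibility relation being Euclidean.
Euclidean: no — 0 R 4 and 0 R 6, but not 4 R 6.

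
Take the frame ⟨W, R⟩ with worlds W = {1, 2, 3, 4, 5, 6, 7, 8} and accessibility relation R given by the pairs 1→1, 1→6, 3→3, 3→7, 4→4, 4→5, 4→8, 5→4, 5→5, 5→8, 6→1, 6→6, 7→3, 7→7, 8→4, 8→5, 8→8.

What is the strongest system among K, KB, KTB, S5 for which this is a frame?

KB

Symmetric (axiom B): yes — every pair in R has its reverse in R.
Reflexive (axiom T): no — 2 is not related to itself.
Euclidean (axiom 5): yes — any two successors of a common world are R-related.
So F validates K, KB; KTB would additionally require R to be reflexive. The strongest is KB.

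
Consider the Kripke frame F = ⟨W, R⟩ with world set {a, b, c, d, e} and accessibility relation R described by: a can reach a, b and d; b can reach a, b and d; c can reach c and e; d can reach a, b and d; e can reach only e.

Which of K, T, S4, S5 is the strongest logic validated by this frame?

Reflexive (axiom T): yes — every world is R-related to itself.
Transitive (axiom 4): yes — every two-step R-path is closed by a direct edge.
Euclidean (axiom 5): no — c R e and c R c, but not e R c.
So F validates K, T, S4; S5 would additionally require R to be Euclidean. The strongest is S4.

S4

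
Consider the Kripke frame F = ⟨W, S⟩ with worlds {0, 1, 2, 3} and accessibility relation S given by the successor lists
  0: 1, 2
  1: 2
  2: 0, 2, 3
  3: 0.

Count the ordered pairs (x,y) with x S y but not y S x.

Enumerating: (0,1), (1,2), (2,3), (3,0).

4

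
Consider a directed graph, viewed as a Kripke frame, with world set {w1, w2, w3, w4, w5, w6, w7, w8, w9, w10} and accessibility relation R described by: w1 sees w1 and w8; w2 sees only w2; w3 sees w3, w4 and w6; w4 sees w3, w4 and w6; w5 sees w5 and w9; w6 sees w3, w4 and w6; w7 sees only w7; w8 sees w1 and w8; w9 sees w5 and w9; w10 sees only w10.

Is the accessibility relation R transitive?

Transitive: yes — every two-step R-path is closed by a direct edge.

Yes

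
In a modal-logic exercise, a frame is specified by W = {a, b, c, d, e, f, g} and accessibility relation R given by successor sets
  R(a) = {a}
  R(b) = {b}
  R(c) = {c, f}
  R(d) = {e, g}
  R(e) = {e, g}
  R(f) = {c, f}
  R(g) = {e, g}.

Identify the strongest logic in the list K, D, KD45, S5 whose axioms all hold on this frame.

KD45

Serial (axiom D): yes — every world has a successor (e.g. a R a).
Euclidean (axiom 5): yes — any two successors of a common world are R-related.
Transitive (axiom 4): yes — every two-step R-path is closed by a direct edge.
Reflexive (axiom T): no — d is not related to itself.
So F validates K, D, KD45; S5 would additionally require R to be reflexive. The strongest is KD45.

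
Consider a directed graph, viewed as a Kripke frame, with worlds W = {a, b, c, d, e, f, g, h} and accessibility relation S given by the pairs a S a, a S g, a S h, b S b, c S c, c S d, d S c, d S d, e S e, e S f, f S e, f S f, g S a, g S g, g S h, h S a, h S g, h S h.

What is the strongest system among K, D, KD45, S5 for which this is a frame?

S5

Serial (axiom D): yes — every world has a successor (e.g. a S a).
Euclidean (axiom 5): yes — any two successors of a common world are S-related.
Transitive (axiom 4): yes — every two-step S-path is closed by a direct edge.
Reflexive (axiom T): yes — every world is S-related to itself.
So F validates K, D, KD45, S5. The strongest is S5.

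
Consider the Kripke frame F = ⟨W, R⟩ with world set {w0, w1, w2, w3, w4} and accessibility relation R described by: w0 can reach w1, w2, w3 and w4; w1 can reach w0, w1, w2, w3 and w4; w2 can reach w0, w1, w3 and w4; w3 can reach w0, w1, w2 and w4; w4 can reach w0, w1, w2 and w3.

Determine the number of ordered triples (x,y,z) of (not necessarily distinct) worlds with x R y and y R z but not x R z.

Enumerating: (w0,w1,w0), (w0,w2,w0), (w0,w3,w0), (w0,w4,w0), (w2,w0,w2), (w2,w1,w2), (w2,w3,w2), (w2,w4,w2), (w3,w0,w3), (w3,w1,w3), (w3,w2,w3), (w3,w4,w3), (w4,w0,w4), (w4,w1,w4), (w4,w2,w4), (w4,w3,w4).

16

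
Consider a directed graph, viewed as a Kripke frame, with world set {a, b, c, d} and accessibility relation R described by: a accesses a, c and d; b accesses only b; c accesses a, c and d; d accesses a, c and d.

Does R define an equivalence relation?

Yes

Reflexive: yes — every world is R-related to itself.
Symmetric: yes — every pair in R has its reverse in R.
Transitive: yes — every two-step R-path is closed by a direct edge.
So R is an equivalence relation.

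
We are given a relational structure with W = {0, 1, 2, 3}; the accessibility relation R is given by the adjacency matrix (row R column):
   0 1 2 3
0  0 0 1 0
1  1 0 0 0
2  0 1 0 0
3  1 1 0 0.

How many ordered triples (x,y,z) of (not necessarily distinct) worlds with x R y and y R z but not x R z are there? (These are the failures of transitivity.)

4

Enumerating: (0,2,1), (1,0,2), (2,1,0), (3,0,2).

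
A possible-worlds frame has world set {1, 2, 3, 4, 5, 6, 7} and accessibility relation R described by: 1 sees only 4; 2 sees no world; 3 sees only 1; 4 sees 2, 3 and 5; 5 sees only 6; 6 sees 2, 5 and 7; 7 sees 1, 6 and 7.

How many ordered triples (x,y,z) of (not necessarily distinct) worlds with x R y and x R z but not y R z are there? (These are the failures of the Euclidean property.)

Enumerating: (1,4,4), (3,1,1), (4,2,2), (4,2,3), (4,2,5), (4,3,2), (4,3,3), (4,3,5), (4,5,2), (4,5,3), (4,5,5), (5,6,6), … and 13 more.
Total: 25.

25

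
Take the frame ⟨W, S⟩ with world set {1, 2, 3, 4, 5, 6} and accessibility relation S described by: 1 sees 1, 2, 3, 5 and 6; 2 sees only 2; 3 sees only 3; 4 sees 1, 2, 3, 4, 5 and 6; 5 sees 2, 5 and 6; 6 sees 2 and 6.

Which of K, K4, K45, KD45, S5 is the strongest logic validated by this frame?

Transitive (axiom 4): yes — every two-step S-path is closed by a direct edge.
Euclidean (axiom 5): no — 1 S 2 and 1 S 3, but not 2 S 3.
Serial (axiom D): yes — every world has a successor (e.g. 1 S 1).
Reflexive (axiom T): yes — every world is S-related to itself.
So F validates K, K4; K45 would additionally require S to be Euclidean. The strongest is K4.

K4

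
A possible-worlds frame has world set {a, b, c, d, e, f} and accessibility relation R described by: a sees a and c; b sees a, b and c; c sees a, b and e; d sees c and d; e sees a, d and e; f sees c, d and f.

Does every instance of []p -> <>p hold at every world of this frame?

The schema D characterises exactly the serial frames.
Serial: yes — every world has a successor (e.g. a R a).

Yes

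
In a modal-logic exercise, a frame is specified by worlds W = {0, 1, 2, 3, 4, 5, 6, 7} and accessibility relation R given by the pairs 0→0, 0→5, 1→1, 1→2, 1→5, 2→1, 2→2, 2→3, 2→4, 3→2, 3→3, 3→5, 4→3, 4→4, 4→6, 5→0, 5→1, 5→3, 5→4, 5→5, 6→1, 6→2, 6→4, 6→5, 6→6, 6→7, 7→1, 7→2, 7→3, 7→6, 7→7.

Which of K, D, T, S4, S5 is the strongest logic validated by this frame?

T

Serial (axiom D): yes — every world has a successor (e.g. 0 R 0).
Reflexive (axiom T): yes — every world is R-related to itself.
Transitive (axiom 4): no — 0 R 5 and 5 R 1, but not 0 R 1.
Euclidean (axiom 5): no — 1 R 2 and 1 R 5, but not 2 R 5.
So F validates K, D, T; S4 would additionally require R to be transitive. The strongest is T.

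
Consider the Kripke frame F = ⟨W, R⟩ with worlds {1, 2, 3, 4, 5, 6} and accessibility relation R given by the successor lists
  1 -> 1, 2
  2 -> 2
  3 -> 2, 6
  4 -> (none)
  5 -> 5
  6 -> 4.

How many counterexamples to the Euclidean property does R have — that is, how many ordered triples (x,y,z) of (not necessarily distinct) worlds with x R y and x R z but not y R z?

5

Enumerating: (1,2,1), (3,2,6), (3,6,2), (3,6,6), (6,4,4).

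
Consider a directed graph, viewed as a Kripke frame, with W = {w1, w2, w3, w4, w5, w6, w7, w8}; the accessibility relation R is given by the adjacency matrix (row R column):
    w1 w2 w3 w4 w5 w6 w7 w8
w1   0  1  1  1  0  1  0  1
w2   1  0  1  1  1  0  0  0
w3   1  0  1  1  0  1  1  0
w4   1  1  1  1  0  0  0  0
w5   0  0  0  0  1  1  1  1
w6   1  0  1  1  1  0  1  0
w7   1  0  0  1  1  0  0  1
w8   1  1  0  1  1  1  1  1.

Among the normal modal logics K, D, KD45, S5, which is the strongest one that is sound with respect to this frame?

Serial (axiom D): yes — every world has a successor (e.g. w1 R w2).
Euclidean (axiom 5): no — w1 R w2 and w1 R w6, but not w2 R w6.
Transitive (axiom 4): no — w1 R w2 and w2 R w5, but not w1 R w5.
Reflexive (axiom T): no — w1 is not related to itself.
So F validates K, D; KD45 would additionally require R to be Euclidean and transitive. The strongest is D.

D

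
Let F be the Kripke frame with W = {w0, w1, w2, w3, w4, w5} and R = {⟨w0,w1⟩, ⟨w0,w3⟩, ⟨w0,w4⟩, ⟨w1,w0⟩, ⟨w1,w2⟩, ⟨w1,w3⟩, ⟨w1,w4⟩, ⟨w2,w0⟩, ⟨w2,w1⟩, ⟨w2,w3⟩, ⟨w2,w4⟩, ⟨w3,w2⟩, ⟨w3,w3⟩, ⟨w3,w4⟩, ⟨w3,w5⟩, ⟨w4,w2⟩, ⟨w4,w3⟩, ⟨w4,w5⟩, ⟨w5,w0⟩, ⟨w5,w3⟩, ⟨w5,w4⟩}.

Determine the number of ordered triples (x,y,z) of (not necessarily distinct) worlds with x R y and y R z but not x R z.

Enumerating: (w0,w1,w0), (w0,w1,w2), (w0,w3,w2), (w0,w3,w5), (w0,w4,w2), (w0,w4,w5), (w1,w0,w1), (w1,w2,w1), (w1,w3,w5), (w1,w4,w5), (w2,w1,w2), (w2,w3,w2), … and 17 more.
Total: 29.

29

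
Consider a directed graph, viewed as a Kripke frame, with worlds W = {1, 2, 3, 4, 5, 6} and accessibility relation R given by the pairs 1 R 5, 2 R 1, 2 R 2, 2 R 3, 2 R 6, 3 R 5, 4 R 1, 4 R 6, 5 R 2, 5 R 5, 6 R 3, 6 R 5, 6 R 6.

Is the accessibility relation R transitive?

Transitive: no — 1 R 5 and 5 R 2, but not 1 R 2.

No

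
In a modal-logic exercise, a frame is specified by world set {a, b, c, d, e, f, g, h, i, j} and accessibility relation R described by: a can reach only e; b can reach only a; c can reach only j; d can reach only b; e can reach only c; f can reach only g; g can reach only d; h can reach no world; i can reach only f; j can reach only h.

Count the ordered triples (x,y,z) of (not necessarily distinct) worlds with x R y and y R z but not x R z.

8

Enumerating: (a,e,c), (b,a,e), (c,j,h), (d,b,a), (e,c,j), (f,g,d), (g,d,b), (i,f,g).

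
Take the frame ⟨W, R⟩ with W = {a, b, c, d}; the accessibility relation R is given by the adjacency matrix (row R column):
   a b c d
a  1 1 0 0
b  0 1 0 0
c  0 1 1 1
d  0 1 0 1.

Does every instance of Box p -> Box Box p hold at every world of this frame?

Yes

The schema 4 characterises exactly the transitive frames.
Transitive: yes — every two-step R-path is closed by a direct edge.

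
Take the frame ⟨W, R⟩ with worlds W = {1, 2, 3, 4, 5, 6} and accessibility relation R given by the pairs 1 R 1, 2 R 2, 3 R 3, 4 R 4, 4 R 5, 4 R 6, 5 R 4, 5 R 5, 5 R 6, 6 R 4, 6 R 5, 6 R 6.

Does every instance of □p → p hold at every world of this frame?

By correspondence theory, T is valid on a frame iff R is reflexive.
Reflexive: yes — every world is R-related to itself.

Yes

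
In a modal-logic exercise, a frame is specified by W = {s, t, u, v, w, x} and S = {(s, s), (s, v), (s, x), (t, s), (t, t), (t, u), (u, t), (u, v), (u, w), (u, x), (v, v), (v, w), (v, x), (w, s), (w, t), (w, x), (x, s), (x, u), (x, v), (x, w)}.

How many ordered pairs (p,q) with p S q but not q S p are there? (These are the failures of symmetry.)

7

Enumerating: (s,v), (t,s), (u,v), (u,w), (v,w), (w,s), (w,t).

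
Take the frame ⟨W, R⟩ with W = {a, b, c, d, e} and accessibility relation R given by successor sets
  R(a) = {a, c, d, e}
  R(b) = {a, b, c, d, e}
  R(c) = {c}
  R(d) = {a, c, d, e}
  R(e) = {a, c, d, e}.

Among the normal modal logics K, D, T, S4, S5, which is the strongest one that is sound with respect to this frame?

S4

Serial (axiom D): yes — every world has a successor (e.g. a R a).
Reflexive (axiom T): yes — every world is R-related to itself.
Transitive (axiom 4): yes — every two-step R-path is closed by a direct edge.
Euclidean (axiom 5): no — a R c and a R d, but not c R d.
So F validates K, D, T, S4; S5 would additionally require R to be Euclidean. The strongest is S4.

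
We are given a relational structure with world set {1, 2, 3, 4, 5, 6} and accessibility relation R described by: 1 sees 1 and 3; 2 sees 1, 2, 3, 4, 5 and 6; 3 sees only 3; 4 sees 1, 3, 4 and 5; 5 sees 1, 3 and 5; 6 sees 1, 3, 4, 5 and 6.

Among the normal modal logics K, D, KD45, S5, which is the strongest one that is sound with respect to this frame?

D

Serial (axiom D): yes — every world has a successor (e.g. 1 R 1).
Euclidean (axiom 5): no — 2 R 1 and 2 R 4, but not 1 R 4.
Transitive (axiom 4): yes — every two-step R-path is closed by a direct edge.
Reflexive (axiom T): yes — every world is R-related to itself.
So F validates K, D; KD45 would additionally require R to be Euclidean. The strongest is D.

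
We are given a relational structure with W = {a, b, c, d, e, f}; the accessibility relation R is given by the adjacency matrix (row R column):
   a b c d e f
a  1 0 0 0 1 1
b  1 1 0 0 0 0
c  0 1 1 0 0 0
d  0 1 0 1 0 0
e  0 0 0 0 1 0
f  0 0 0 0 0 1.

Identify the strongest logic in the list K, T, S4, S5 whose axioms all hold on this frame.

Reflexive (axiom T): yes — every world is R-related to itself.
Transitive (axiom 4): no — b R a and a R e, but not b R e.
Euclidean (axiom 5): no — a R e and a R f, but not e R f.
So F validates K, T; S4 would additionally require R to be transitive. The strongest is T.

T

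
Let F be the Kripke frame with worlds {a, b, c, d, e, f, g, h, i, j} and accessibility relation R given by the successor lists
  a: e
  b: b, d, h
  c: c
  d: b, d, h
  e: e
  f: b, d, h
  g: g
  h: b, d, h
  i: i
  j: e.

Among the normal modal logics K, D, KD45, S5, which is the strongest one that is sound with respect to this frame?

KD45

Serial (axiom D): yes — every world has a successor (e.g. a R e).
Euclidean (axiom 5): yes — any two successors of a common world are R-related.
Transitive (axiom 4): yes — every two-step R-path is closed by a direct edge.
Reflexive (axiom T): no — a is not related to itself.
So F validates K, D, KD45; S5 would additionally require R to be reflexive. The strongest is KD45.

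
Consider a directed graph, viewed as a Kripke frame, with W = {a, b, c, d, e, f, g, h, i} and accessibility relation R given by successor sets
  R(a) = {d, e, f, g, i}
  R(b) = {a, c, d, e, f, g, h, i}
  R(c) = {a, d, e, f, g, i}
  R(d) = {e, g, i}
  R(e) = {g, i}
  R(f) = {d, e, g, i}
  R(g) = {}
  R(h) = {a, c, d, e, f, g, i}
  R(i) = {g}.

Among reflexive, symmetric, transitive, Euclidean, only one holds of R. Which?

Reflexive: no — a is not related to itself.
Symmetric: no — a R d but not d R a.
Transitive: yes — every two-step R-path is closed by a direct edge.
Euclidean: no — a R d and a R f, but not d R f.
Only transitive holds.

transitive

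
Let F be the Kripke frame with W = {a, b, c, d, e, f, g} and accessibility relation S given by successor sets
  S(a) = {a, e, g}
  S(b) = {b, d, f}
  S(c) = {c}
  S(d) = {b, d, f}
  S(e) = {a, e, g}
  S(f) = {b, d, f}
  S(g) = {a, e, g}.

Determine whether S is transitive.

Transitive: yes — every two-step S-path is closed by a direct edge.

Yes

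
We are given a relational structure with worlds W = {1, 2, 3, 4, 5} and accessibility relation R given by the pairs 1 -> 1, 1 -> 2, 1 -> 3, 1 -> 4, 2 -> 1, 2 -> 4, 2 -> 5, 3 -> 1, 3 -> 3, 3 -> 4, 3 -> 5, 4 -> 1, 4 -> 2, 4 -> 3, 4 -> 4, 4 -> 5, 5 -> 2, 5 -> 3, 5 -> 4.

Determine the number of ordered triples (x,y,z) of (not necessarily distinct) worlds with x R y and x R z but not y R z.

Enumerating: (1,2,2), (1,2,3), (1,3,2), (2,1,5), (2,5,1), (2,5,5), (3,1,5), (3,5,1), (3,5,5), (4,1,5), (4,2,2), (4,2,3), (4,3,2), (4,5,1), (4,5,5), (5,2,2), (5,2,3), (5,3,2).

18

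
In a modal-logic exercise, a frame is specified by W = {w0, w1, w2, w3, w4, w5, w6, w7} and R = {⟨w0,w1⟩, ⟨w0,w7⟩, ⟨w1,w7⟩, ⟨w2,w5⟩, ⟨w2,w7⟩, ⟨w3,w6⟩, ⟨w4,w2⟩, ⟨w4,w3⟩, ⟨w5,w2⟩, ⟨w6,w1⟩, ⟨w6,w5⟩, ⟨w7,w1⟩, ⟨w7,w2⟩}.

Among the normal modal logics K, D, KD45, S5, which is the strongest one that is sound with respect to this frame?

Serial (axiom D): yes — every world has a successor (e.g. w0 R w1).
Euclidean (axiom 5): no — w2 R w5 and w2 R w7, but not w5 R w7.
Transitive (axiom 4): no — w0 R w7 and w7 R w2, but not w0 R w2.
Reflexive (axiom T): no — w0 is not related to itself.
So F validates K, D; KD45 would additionally require R to be Euclidean and transitive. The strongest is D.

D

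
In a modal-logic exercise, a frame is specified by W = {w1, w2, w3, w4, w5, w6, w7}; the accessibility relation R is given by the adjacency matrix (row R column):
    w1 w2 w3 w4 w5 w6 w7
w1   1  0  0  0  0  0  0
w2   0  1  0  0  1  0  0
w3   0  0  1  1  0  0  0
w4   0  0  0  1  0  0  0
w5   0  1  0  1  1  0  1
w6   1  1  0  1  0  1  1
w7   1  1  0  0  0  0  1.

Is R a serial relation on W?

Yes

Serial: yes — every world has a successor (e.g. w1 R w1).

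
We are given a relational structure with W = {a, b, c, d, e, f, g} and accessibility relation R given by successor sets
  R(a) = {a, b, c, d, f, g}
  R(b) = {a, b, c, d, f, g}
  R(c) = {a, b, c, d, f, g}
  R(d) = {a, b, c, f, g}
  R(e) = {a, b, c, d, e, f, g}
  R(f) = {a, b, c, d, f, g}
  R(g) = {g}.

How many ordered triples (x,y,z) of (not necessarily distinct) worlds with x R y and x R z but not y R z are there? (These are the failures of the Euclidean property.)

Enumerating: (a,d,d), (a,g,a), (a,g,b), (a,g,c), (a,g,d), (a,g,f), (b,d,d), (b,g,a), (b,g,b), (b,g,c), (b,g,d), (b,g,f), … and 28 more.
Total: 40.

40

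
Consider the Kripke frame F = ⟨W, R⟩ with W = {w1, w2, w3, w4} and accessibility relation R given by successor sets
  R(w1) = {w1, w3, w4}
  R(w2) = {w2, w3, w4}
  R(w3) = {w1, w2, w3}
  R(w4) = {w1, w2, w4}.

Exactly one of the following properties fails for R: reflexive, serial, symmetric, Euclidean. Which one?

Reflexive: yes — every world is R-related to itself.
Serial: yes — every world has a successor (e.g. w1 R w1).
Symmetric: yes — every pair in R has its reverse in R.
Euclidean: no — w1 R w3 and w1 R w4, but not w3 R w4.
Only Euclidean fails.

Euclidean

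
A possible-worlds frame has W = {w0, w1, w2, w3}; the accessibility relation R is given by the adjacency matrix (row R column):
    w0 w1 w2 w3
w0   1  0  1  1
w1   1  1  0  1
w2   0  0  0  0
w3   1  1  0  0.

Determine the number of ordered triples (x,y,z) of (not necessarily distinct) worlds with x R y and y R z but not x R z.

Enumerating: (w0,w3,w1), (w1,w0,w2), (w3,w0,w2), (w3,w0,w3), (w3,w1,w3).

5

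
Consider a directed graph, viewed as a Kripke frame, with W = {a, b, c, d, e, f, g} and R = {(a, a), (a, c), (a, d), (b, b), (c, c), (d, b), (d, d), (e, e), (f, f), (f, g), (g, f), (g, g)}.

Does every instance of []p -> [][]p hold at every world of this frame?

Axiom 4 corresponds to the accessibility relation being transitive.
Transitive: no — a R d and d R b, but not a R b.

No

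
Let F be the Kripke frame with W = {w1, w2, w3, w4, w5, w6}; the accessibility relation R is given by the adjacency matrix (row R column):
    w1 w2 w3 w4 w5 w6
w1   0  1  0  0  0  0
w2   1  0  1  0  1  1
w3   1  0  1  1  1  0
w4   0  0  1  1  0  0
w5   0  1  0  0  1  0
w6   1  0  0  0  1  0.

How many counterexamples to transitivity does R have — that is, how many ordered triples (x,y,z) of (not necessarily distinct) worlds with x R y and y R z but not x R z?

16

Enumerating: (w1,w2,w1), (w1,w2,w3), (w1,w2,w5), (w1,w2,w6), (w2,w1,w2), (w2,w3,w4), (w2,w5,w2), (w3,w1,w2), (w3,w5,w2), (w4,w3,w1), (w4,w3,w5), (w5,w2,w1), (w5,w2,w3), (w5,w2,w6), (w6,w1,w2), (w6,w5,w2).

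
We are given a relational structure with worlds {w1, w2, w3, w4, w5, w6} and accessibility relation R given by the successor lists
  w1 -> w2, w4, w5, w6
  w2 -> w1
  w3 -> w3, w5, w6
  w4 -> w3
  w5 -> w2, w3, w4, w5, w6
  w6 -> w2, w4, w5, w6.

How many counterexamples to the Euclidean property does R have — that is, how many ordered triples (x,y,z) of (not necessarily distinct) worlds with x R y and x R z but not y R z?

30

Enumerating: (w1,w2,w2), (w1,w2,w4), (w1,w2,w5), (w1,w2,w6), (w1,w4,w2), (w1,w4,w4), (w1,w4,w5), (w1,w4,w6), (w2,w1,w1), (w3,w6,w3), (w5,w2,w2), (w5,w2,w3), … and 18 more.
Total: 30.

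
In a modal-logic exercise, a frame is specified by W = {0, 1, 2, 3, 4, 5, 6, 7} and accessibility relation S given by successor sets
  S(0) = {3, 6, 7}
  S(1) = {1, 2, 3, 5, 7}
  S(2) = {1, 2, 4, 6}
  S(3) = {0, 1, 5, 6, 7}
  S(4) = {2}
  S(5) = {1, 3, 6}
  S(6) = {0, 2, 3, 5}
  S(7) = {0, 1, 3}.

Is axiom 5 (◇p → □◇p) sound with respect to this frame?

By correspondence theory, 5 is valid on a frame iff S is Euclidean.
Euclidean: no — 0 S 6 and 0 S 7, but not 6 S 7.

No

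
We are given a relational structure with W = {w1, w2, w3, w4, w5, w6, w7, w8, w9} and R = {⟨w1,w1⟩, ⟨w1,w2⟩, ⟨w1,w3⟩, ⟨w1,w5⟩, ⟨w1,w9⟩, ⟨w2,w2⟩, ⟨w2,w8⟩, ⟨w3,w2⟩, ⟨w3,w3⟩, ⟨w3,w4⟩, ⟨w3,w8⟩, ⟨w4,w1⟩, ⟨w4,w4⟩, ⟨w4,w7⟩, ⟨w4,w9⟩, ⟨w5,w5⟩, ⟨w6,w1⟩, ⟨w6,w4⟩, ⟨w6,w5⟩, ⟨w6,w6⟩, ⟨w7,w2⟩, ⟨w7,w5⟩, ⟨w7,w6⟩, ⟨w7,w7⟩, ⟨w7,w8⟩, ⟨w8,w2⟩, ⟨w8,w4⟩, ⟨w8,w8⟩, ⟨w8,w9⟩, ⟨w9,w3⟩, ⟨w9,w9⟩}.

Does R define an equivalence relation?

No

Reflexive: yes — every world is R-related to itself.
Symmetric: no — w1 R w2 but not w2 R w1.
Transitive: no — w1 R w2 and w2 R w8, but not w1 R w8.
So R is not an equivalence relation.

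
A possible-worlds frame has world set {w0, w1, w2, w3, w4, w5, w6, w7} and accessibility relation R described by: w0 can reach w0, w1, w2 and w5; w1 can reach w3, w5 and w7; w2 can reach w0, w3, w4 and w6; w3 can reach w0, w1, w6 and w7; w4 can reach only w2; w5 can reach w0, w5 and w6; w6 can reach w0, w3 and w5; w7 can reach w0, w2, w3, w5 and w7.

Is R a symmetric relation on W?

No

Symmetric: no — w0 R w1 but not w1 R w0.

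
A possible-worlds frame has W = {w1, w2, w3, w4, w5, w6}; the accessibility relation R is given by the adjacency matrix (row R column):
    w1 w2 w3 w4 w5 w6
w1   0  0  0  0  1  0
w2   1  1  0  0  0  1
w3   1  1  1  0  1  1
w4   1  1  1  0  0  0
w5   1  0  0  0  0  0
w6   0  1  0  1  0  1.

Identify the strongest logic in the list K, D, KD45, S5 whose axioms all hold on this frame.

D

Serial (axiom D): yes — every world has a successor (e.g. w1 R w5).
Euclidean (axiom 5): no — w2 R w1 and w2 R w6, but not w1 R w6.
Transitive (axiom 4): no — w2 R w1 and w1 R w5, but not w2 R w5.
Reflexive (axiom T): no — w1 is not related to itself.
So F validates K, D; KD45 would additionally require R to be Euclidean and transitive. The strongest is D.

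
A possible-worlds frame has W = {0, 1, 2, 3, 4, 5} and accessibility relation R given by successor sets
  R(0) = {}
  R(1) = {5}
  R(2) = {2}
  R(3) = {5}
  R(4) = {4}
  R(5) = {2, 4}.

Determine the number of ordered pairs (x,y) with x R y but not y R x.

4

Enumerating: (1,5), (3,5), (5,2), (5,4).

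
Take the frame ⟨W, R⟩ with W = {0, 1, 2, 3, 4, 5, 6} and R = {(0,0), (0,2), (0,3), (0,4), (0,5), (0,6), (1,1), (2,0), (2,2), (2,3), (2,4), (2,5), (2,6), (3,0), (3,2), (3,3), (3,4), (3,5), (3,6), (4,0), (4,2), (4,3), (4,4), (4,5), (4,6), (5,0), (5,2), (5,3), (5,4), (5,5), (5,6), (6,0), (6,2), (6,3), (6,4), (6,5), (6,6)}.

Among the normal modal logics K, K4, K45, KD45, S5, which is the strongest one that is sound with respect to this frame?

Transitive (axiom 4): yes — every two-step R-path is closed by a direct edge.
Euclidean (axiom 5): yes — any two successors of a common world are R-related.
Serial (axiom D): yes — every world has a successor (e.g. 0 R 0).
Reflexive (axiom T): yes — every world is R-related to itself.
So F validates K, K4, K45, KD45, S5. The strongest is S5.

S5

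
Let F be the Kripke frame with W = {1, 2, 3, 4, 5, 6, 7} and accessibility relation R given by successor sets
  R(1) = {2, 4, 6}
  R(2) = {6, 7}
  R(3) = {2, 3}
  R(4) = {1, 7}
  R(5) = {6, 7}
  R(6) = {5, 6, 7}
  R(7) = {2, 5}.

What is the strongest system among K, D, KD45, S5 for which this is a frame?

D

Serial (axiom D): yes — every world has a successor (e.g. 1 R 2).
Euclidean (axiom 5): no — 1 R 2 and 1 R 4, but not 2 R 4.
Transitive (axiom 4): no — 1 R 2 and 2 R 7, but not 1 R 7.
Reflexive (axiom T): no — 1 is not related to itself.
So F validates K, D; KD45 would additionally require R to be Euclidean and transitive. The strongest is D.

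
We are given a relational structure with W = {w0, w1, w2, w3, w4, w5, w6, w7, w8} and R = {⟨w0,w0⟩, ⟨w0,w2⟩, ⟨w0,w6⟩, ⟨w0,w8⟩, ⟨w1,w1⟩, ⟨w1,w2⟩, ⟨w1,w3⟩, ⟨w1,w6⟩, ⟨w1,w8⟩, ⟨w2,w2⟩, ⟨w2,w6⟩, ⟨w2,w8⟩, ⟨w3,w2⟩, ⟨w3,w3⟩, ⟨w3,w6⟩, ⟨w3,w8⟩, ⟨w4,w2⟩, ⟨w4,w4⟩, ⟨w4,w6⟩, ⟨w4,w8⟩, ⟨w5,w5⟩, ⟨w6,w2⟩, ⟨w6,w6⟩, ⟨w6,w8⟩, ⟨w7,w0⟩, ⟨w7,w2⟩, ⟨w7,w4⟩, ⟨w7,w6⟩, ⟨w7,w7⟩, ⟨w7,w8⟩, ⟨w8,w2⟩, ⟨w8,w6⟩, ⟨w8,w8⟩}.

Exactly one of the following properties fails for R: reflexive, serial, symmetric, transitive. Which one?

symmetric

Reflexive: yes — every world is R-related to itself.
Serial: yes — every world has a successor (e.g. w0 R w0).
Symmetric: no — w0 R w2 but not w2 R w0.
Transitive: yes — every two-step R-path is closed by a direct edge.
Only symmetric fails.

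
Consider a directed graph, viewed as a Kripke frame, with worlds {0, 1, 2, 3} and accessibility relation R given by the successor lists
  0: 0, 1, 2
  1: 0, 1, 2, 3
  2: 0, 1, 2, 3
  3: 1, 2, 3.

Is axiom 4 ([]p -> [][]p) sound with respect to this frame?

By correspondence theory, 4 is valid on a frame iff R is transitive.
Transitive: no — 0 R 1 and 1 R 3, but not 0 R 3.

No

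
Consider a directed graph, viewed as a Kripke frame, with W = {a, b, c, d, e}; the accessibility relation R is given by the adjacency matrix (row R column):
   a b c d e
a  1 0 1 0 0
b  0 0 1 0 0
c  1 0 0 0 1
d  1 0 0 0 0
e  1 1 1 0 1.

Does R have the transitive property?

Transitive: no — a R c and c R e, but not a R e.

No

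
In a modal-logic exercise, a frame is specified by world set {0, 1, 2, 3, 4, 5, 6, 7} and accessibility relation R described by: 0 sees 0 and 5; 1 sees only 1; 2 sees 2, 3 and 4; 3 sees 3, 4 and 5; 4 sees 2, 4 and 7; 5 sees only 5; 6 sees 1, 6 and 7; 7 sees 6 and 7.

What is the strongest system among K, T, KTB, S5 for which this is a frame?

Reflexive (axiom T): yes — every world is R-related to itself.
Symmetric (axiom B): no — 0 R 5 but not 5 R 0.
Euclidean (axiom 5): no — 2 R 4 and 2 R 3, but not 4 R 3.
So F validates K, T; KTB would additionally require R to be symmetric. The strongest is T.

T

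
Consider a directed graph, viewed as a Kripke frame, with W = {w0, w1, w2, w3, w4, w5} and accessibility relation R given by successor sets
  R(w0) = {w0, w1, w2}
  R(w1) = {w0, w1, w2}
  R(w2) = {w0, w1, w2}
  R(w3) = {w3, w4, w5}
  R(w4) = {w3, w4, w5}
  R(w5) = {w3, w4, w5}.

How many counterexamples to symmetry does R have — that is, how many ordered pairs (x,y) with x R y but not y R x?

0

R is symmetric; there are no such tuples.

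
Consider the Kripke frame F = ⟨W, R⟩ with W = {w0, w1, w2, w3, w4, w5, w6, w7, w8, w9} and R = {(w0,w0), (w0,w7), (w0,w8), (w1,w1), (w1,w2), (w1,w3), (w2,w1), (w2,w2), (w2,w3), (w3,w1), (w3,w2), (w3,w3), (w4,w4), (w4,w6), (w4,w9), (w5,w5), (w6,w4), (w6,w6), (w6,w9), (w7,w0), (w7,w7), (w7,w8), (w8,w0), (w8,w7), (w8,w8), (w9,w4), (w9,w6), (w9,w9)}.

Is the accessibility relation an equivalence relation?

Reflexive: yes — every world is R-related to itself.
Symmetric: yes — every pair in R has its reverse in R.
Transitive: yes — every two-step R-path is closed by a direct edge.
So R is an equivalence relation.

Yes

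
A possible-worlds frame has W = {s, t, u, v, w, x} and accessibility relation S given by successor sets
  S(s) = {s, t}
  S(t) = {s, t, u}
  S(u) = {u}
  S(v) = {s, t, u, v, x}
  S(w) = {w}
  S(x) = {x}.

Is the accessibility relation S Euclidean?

No

Euclidean: no — t S s and t S u, but not s S u.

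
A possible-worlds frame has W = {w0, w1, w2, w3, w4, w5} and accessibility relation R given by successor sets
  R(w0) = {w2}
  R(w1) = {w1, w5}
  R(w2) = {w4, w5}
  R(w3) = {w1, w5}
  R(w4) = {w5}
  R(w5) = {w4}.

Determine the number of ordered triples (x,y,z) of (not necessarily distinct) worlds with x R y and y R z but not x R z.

Enumerating: (w0,w2,w4), (w0,w2,w5), (w1,w5,w4), (w3,w5,w4), (w4,w5,w4), (w5,w4,w5).

6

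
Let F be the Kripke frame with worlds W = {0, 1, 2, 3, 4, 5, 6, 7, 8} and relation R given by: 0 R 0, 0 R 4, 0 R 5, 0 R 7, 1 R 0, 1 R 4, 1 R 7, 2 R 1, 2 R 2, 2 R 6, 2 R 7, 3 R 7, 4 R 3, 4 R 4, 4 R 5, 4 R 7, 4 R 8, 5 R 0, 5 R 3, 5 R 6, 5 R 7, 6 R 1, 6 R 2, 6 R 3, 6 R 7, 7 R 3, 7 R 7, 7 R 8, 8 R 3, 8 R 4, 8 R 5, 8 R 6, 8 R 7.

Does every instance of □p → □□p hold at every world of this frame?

No

Axiom 4 corresponds to the accessibility relation being transitive.
Transitive: no — 0 R 4 and 4 R 3, but not 0 R 3.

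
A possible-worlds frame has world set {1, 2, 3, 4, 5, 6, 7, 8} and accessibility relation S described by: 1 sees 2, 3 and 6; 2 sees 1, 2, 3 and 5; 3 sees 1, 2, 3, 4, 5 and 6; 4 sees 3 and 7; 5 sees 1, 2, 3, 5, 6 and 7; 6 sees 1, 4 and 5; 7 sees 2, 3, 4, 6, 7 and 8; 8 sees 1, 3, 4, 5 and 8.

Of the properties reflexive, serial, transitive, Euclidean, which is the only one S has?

serial

Reflexive: no — 1 is not related to itself.
Serial: yes — every world has a successor (e.g. 1 S 2).
Transitive: no — 1 S 2 and 2 S 5, but not 1 S 5.
Euclidean: no — 1 S 2 and 1 S 6, but not 2 S 6.
Only serial holds.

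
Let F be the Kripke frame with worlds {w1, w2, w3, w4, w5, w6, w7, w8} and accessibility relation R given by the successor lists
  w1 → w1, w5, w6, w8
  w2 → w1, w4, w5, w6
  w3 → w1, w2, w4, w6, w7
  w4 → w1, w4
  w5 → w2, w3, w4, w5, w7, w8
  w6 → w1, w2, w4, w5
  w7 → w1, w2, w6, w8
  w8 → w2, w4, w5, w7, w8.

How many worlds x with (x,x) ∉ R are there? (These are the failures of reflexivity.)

Enumerating: w2, w3, w6, w7.

4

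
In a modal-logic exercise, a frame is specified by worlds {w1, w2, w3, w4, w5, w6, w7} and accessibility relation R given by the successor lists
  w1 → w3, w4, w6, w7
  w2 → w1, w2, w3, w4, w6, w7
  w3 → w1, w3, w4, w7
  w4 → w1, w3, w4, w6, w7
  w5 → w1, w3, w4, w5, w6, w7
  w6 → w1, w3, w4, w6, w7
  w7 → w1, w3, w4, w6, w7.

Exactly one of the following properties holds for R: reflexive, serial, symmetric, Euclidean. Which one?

serial

Reflexive: no — w1 is not related to itself.
Serial: yes — every world has a successor (e.g. w1 R w3).
Symmetric: no — w2 R w1 but not w1 R w2.
Euclidean: no — w1 R w3 and w1 R w6, but not w3 R w6.
Only serial holds.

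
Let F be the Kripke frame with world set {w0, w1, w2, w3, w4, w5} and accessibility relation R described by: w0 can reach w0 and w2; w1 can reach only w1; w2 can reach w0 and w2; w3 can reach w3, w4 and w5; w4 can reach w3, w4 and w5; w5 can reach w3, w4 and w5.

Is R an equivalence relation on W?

Reflexive: yes — every world is R-related to itself.
Symmetric: yes — every pair in R has its reverse in R.
Transitive: yes — every two-step R-path is closed by a direct edge.
So R is an equivalence relation.

Yes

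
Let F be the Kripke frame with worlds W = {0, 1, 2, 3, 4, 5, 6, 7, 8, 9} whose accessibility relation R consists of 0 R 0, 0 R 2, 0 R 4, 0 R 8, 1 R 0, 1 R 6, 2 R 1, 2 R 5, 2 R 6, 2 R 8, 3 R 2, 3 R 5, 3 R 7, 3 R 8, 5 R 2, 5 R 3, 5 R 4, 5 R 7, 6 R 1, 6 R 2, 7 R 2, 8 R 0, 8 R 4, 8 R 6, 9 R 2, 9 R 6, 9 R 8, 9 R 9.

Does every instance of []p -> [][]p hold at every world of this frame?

The schema 4 characterises exactly the transitive frames.
Transitive: no — 0 R 2 and 2 R 1, but not 0 R 1.

No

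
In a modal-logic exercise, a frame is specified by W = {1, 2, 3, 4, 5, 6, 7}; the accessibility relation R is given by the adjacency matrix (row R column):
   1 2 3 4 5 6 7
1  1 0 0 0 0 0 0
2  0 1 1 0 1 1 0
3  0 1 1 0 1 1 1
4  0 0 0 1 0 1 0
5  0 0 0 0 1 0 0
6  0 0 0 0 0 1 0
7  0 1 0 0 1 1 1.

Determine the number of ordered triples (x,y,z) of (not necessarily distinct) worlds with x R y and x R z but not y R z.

24

Enumerating: (2,5,2), (2,5,3), (2,5,6), (2,6,2), (2,6,3), (2,6,5), (3,2,7), (3,5,2), (3,5,3), (3,5,6), (3,5,7), (3,6,2), … and 12 more.
Total: 24.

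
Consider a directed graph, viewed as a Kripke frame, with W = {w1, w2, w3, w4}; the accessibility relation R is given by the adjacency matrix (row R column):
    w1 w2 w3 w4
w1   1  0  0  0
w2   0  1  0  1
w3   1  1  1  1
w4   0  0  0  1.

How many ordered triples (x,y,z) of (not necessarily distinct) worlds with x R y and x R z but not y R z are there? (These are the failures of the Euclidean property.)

9

Enumerating: (w2,w4,w2), (w3,w1,w2), (w3,w1,w3), (w3,w1,w4), (w3,w2,w1), (w3,w2,w3), (w3,w4,w1), (w3,w4,w2), (w3,w4,w3).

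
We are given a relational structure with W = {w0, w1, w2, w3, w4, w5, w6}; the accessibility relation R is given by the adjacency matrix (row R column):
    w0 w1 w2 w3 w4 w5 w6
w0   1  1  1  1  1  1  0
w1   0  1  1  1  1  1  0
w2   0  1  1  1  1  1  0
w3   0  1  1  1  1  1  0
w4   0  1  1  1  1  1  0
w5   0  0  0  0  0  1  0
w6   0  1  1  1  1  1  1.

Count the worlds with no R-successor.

0

R is serial; there are no such worlds.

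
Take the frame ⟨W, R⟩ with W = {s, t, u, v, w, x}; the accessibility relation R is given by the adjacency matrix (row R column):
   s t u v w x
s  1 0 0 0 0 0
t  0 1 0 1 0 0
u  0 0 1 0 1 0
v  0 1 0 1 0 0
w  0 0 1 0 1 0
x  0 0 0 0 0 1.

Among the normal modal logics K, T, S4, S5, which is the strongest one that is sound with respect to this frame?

Reflexive (axiom T): yes — every world is R-related to itself.
Transitive (axiom 4): yes — every two-step R-path is closed by a direct edge.
Euclidean (axiom 5): yes — any two successors of a common world are R-related.
So F validates K, T, S4, S5. The strongest is S5.

S5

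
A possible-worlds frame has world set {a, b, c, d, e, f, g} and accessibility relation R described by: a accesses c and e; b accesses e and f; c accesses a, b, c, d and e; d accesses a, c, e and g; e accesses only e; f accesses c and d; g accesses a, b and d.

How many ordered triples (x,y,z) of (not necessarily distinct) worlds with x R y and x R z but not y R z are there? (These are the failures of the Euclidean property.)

Enumerating: (a,e,c), (b,e,f), (b,f,e), (b,f,f), (c,a,a), (c,a,b), (c,a,d), (c,b,a), (c,b,b), (c,b,c), (c,b,d), (c,d,b), … and 23 more.
Total: 35.

35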